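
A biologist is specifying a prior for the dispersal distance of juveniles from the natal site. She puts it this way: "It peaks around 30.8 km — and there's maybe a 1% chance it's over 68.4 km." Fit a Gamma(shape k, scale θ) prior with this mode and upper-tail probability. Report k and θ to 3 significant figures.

Gamma(k,θ) with k>1 has mode (k−1)θ, so θ = 30.8/(k−1).
Need P(X < 68.4) = 0.99 with θ tied to k this way. Start at k = 2, θ = 30.8: P(X<68.4) ≈ 0.650.
Too low — raise k to concentrate. Iterating converges to k ≈ 8.56.
Then θ = 30.8/(8.56−1) ≈ 4.07.

k ≈ 8.56, θ ≈ 4.07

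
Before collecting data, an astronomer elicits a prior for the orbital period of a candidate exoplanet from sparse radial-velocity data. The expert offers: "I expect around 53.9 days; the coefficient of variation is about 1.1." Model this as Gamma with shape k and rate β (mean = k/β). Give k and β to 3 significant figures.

k ≈ 0.826, β ≈ 0.0153

For Gamma(k, rate β): mean = k/β, variance = k/β², so CV = 1/√k.
CV = 1.1, hence k = 1/CV² = 0.826.
Then β = k/mean = 0.826/53.9 = 0.0153.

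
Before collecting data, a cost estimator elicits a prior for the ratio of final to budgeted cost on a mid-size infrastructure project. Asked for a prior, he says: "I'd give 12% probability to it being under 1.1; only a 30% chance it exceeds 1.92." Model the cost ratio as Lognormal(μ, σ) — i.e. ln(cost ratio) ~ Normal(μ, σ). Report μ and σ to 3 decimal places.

μ ≈ 0.480, σ ≈ 0.328

If T ~ Lognormal(μ,σ) then ln T ~ Normal(μ,σ), so the p-quantile of ln T is μ + z_p·σ.
ln(1.1) = 0.09531 and ln(1.92) = 0.6523; z_{0.12} = -1.175, z_{0.7} = 0.5244.
σ = (0.6523 − 0.09531)/(0.5244 − (-1.175)) = 0.328.
μ = 0.09531 − (-1.175)·0.328 = 0.480.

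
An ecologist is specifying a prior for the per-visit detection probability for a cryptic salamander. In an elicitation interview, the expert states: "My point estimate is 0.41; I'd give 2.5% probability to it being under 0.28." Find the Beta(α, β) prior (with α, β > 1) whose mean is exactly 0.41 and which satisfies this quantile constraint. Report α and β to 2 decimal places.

With mean 0.41 fixed, write α = 0.41s, β = 0.59s where s = α+β.
Need P(θ < 0.28) = 0.025 under Beta(0.41s, 0.59s). Normal approximation: (q−m)/√(m(1−m)/s) ≈ z_{0.025} = -1.96, so s ≈ 0.41·0.59·(-1.96)²/(0.28−0.41)² = 55.0.
At s = 55.0: P(θ<0.28) ≈ 0.021. Adjusting to match 0.025 gives s ≈ 50.78.
So α = 0.41·50.78 ≈ 20.82, β = 0.59·50.78 ≈ 29.96.

α ≈ 20.82, β ≈ 29.96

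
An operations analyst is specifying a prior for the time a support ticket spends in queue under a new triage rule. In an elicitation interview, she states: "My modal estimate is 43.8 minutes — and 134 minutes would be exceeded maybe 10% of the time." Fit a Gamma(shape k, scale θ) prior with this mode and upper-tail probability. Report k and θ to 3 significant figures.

k ≈ 2.52, θ ≈ 28.9

Gamma(k,θ) with k>1 has mode (k−1)θ, so θ = 43.8/(k−1).
Need P(X < 134) = 0.9 with θ tied to k this way. Start at k = 2, θ = 43.8: P(X<134) ≈ 0.810.
Too low — raise k to concentrate. Iterating converges to k ≈ 2.52.
Then θ = 43.8/(2.52−1) ≈ 28.9.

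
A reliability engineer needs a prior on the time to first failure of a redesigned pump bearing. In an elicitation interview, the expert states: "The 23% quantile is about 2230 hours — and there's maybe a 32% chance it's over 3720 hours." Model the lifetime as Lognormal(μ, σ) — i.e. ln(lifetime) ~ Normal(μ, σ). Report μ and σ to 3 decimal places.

μ ≈ 8.023, σ ≈ 0.424

If T ~ Lognormal(μ,σ) then ln T ~ Normal(μ,σ), so the p-quantile of ln T is μ + z_p·σ.
ln(2230) = 7.71 and ln(3720) = 8.221; z_{0.23} = -0.7388, z_{0.68} = 0.4677.
σ = (8.221 − 7.71)/(0.4677 − (-0.7388)) = 0.424.
μ = 7.71 − (-0.7388)·0.424 = 8.023.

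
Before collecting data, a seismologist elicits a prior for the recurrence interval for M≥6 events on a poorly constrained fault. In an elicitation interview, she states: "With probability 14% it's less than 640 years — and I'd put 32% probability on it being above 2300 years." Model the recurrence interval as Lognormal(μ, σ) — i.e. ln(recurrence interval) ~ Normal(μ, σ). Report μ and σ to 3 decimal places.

μ ≈ 7.354, σ ≈ 0.826

If T ~ Lognormal(μ,σ) then ln T ~ Normal(μ,σ), so the p-quantile of ln T is μ + z_p·σ.
ln(640) = 6.461 and ln(2300) = 7.741; z_{0.14} = -1.08, z_{0.68} = 0.4677.
σ = (7.741 − 6.461)/(0.4677 − (-1.08)) = 0.826.
μ = 6.461 − (-1.08)·0.826 = 7.354.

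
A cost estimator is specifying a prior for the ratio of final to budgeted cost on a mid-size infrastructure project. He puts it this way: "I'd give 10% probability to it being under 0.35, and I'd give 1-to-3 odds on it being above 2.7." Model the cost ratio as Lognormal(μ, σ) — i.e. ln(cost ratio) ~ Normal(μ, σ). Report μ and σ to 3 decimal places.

If T ~ Lognormal(μ,σ) then ln T ~ Normal(μ,σ), so the p-quantile of ln T is μ + z_p·σ.
ln(0.35) = -1.05 and ln(2.7) = 0.9933; z_{0.1} = -1.282, z_{0.75} = 0.6745.
σ = (0.9933 − -1.05)/(0.6745 − (-1.282)) = 1.044.
μ = -1.05 − (-1.282)·1.044 = 0.289.

μ ≈ 0.289, σ ≈ 1.044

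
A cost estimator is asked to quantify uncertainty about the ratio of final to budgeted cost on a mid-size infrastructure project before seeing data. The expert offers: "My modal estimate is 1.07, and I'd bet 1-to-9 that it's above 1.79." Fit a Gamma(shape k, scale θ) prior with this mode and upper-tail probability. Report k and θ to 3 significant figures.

Gamma(k,θ) with k>1 has mode (k−1)θ, so θ = 1.07/(k−1).
Need P(X < 1.79) = 0.9 with θ tied to k this way. Start at k = 2, θ = 1.07: P(X<1.79) ≈ 0.498.
Too low — raise k to concentrate. Iterating converges to k ≈ 8.14.
Then θ = 1.07/(8.14−1) ≈ 0.15.

k ≈ 8.14, θ ≈ 0.15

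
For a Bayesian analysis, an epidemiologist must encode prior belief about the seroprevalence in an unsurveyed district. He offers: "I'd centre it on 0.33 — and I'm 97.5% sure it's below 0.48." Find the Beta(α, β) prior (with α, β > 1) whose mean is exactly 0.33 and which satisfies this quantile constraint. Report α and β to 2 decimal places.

With mean 0.33 fixed, write α = 0.33s, β = 0.67s where s = α+β.
Need P(θ < 0.48) = 0.975 under Beta(0.33s, 0.67s). Normal approximation: (q−m)/√(m(1−m)/s) ≈ z_{0.975} = 1.96, so s ≈ 0.33·0.67·(1.96)²/(0.48−0.33)² = 37.7.
At s = 37.7: P(θ<0.48) ≈ 0.971. Adjusting to match 0.975 gives s ≈ 40.54.
So α = 0.33·40.54 ≈ 13.38, β = 0.67·40.54 ≈ 27.16.

α ≈ 13.38, β ≈ 27.16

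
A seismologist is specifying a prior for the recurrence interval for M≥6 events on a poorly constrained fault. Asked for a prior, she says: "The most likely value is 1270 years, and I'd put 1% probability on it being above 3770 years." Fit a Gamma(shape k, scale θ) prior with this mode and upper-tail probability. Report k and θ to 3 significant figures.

k ≈ 4.81, θ ≈ 333

Gamma(k,θ) with k>1 has mode (k−1)θ, so θ = 1270/(k−1).
Need P(X < 3770) = 0.99 with θ tied to k this way. Start at k = 2, θ = 1270: P(X<3770) ≈ 0.796.
Too low — raise k to concentrate. Iterating converges to k ≈ 4.81.
Then θ = 1270/(4.81−1) ≈ 333.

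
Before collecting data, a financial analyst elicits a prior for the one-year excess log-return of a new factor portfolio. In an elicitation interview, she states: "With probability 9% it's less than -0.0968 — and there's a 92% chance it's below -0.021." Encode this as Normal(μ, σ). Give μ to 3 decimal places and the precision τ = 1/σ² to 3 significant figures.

μ = -0.060, τ = 1310

The p-quantile of Normal(μ,σ) is μ + z_p·σ, with z_{0.09} = -1.341 and z_{0.92} = 1.405.
Eliminate σ: μ = (z₂·x₁ − z₁·x₂)/(z₂ − z₁) = (1.405·-0.0968 − (-1.341)·-0.021)/2.746 = -0.060.
Then σ = (x₂ − x₁)/(z₂ − z₁) = (-0.021 − -0.0968)/2.746 = 0.028.
Precision τ = 1/σ² = 1/0.02761² = 1310.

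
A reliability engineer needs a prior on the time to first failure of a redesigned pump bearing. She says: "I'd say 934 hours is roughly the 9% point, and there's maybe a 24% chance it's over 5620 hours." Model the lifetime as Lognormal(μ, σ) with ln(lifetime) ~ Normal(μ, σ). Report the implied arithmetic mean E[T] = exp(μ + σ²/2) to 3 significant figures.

E[T] ≈ 4440 hours

If T ~ Lognormal(μ,σ) then ln T ~ Normal(μ,σ), so the p-quantile of ln T is μ + z_p·σ.
ln(934) = 6.839 and ln(5620) = 8.634; z_{0.09} = -1.341, z_{0.76} = 0.7063.
σ = (8.634 − 6.839)/(0.7063 − (-1.341)) = 0.877.
μ = 6.839 − (-1.341)·0.877 = 8.015.
E[T] = exp(μ + σ²/2) = exp(8.015 + 0.3843) = 4440 hours.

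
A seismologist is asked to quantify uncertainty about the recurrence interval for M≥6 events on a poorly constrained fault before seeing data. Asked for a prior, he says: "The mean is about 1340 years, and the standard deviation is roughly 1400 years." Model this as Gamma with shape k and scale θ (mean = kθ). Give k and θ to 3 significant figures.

k ≈ 0.916, θ ≈ 1460

For Gamma(k, scale θ): mean = kθ, variance = kθ², so CV = 1/√k.
CV = SD/mean = 1400/1340 = 1.045, hence k = 1/CV² = 0.916.
Then θ = mean/k = 1340/0.916 = 1460.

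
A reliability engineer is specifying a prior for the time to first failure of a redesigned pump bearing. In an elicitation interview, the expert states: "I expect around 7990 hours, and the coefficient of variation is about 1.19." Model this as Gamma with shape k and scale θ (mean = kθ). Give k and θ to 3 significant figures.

For Gamma(k, scale θ): mean = kθ, variance = kθ², so CV = 1/√k.
CV = 1.19, hence k = 1/CV² = 0.706.
Then θ = mean/k = 7990/0.706 = 11300.

k ≈ 0.706, θ ≈ 11300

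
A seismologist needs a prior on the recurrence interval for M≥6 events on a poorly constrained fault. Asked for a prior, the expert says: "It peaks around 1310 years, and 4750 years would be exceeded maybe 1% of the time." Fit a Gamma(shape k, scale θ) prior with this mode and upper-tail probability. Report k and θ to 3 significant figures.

Gamma(k,θ) with k>1 has mode (k−1)θ, so θ = 1310/(k−1).
Need P(X < 4750) = 0.99 with θ tied to k this way. Start at k = 2, θ = 1310: P(X<4750) ≈ 0.877.
Too low — raise k to concentrate. Iterating converges to k ≈ 3.59.
Then θ = 1310/(3.59−1) ≈ 506.

k ≈ 3.59, θ ≈ 506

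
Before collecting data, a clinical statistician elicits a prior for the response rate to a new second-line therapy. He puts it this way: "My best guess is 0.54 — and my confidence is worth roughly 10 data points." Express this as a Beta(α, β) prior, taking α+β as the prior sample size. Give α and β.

Under the effective-sample-size interpretation, Beta(α, β) has prior mean α/(α+β) and prior sample size α+β.
So α+β = 10 and α/(α+β) = 0.54, giving α = 0.54·10 = 5.4 and β = 10 − 5.4 = 4.6.

α = 5.4, β = 4.6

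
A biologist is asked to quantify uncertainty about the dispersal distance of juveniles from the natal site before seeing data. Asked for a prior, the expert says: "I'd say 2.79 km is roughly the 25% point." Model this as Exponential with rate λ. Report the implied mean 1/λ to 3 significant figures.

mean ≈ 9.7 km

P(T < 2.79) = 1 − e^(−λ·2.79) = 0.25, so λ = −ln(1−0.25)/2.79 = −ln(0.75)/2.79 = 0.103.
Mean = 1/λ = 9.7 km.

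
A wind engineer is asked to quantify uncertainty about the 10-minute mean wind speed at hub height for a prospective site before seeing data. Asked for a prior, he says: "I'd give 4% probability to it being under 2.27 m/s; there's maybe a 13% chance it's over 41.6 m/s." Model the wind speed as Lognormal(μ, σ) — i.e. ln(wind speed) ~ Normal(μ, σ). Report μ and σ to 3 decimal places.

If T ~ Lognormal(μ,σ) then ln T ~ Normal(μ,σ), so the p-quantile of ln T is μ + z_p·σ.
ln(2.27) = 0.8198 and ln(41.6) = 3.728; z_{0.04} = -1.751, z_{0.87} = 1.126.
σ = (3.728 − 0.8198)/(1.126 − (-1.751)) = 1.011.
μ = 0.8198 − (-1.751)·1.011 = 2.589.

μ ≈ 2.589, σ ≈ 1.011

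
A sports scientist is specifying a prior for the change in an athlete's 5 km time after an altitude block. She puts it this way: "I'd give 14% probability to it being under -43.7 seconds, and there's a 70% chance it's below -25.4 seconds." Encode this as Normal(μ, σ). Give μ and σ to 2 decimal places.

μ = -31.38, σ = 11.40

The p-quantile of Normal(μ,σ) is μ + z_p·σ, with z_{0.14} = -1.08 and z_{0.7} = 0.5244.
Eliminate σ: μ = (z₂·x₁ − z₁·x₂)/(z₂ − z₁) = (0.5244·-43.7 − (-1.08)·-25.4)/1.605 = -31.38.
Then σ = (x₂ − x₁)/(z₂ − z₁) = (-25.4 − -43.7)/1.605 = 11.40.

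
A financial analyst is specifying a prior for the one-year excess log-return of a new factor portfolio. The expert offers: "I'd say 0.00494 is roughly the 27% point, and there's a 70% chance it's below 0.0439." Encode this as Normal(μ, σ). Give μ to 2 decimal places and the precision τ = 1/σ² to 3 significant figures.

For Normal(μ,σ), the p-quantile is μ + z_p·σ. Here z_{0.27} = -0.6128, z_{0.7} = 0.5244.
So 0.00494 = μ − 0.6128σ and 0.0439 = μ + 0.5244σ.
Subtracting: σ = (0.0439 − 0.00494)/(0.5244 − (-0.6128)) = 0.03.
Then μ = 0.00494 − (-0.6128)·0.03 = 0.03.
Precision τ = 1/σ² = 1/0.03426² = 852.

μ = 0.03, τ = 852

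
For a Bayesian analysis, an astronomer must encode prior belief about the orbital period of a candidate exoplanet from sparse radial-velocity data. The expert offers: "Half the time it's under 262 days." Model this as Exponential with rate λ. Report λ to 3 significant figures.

Exponential median = ln 2 / λ, so λ = ln 2 / 262.0 = 0.00265.

λ ≈ 0.00265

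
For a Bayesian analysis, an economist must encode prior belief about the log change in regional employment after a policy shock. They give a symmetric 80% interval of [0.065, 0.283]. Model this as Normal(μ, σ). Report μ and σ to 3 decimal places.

μ = 0.174, σ = 0.085

A symmetric 80% interval runs μ ± z·σ with z = 1.282.
Half-width = 0.109, so σ = 0.109/1.282 = 0.085.
μ is the interval midpoint, 0.174.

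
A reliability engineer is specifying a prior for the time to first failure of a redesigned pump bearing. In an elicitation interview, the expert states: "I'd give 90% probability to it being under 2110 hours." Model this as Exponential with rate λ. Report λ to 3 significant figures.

λ ≈ 0.00109

P(T < 2110.0) = 1 − e^(−λ·2110.0) = 0.9, so λ = −ln(1−0.9)/2110.0 = −ln(0.1)/2110.0 = 0.00109.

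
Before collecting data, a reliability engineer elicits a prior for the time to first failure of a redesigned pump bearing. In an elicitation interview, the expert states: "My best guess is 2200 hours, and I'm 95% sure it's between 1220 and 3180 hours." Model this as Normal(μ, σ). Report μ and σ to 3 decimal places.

A symmetric 95% interval runs μ ± z·σ with z = 1.96.
Half-width = 980, so σ = 980/1.96 = 500.009.
μ is the stated best guess, 2200.000.

μ = 2200.000, σ = 500.009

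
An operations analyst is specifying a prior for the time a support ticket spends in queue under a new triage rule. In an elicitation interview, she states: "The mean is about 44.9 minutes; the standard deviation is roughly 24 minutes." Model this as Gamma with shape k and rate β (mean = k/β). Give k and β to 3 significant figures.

For Gamma(k, rate β): mean = k/β, variance = k/β², so CV = 1/√k.
CV = SD/mean = 24/44.9 = 0.5345, hence k = 1/CV² = 3.5.
Then β = k/mean = 3.5/44.9 = 0.078.

k ≈ 3.5, β ≈ 0.078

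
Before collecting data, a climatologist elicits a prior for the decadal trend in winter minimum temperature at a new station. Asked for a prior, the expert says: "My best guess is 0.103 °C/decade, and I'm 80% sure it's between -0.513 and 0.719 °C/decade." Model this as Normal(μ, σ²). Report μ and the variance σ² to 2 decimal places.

μ = 0.10, σ² = 0.23

A symmetric 80% interval runs μ ± z·σ with z = 1.282.
Half-width = 0.616, so σ = 0.616/1.282 = 0.481 and σ² = 0.23.
μ is the stated best guess, 0.10.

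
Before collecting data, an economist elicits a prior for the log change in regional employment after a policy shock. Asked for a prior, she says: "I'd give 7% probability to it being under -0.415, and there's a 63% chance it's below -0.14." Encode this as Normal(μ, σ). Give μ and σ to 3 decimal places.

The p-quantile of Normal(μ,σ) is μ + z_p·σ, with z_{0.07} = -1.476 and z_{0.63} = 0.3319.
Eliminate σ: μ = (z₂·x₁ − z₁·x₂)/(z₂ − z₁) = (0.3319·-0.415 − (-1.476)·-0.14)/1.808 = -0.190.
Then σ = (x₂ − x₁)/(z₂ − z₁) = (-0.14 − -0.415)/1.808 = 0.152.

μ = -0.190, σ = 0.152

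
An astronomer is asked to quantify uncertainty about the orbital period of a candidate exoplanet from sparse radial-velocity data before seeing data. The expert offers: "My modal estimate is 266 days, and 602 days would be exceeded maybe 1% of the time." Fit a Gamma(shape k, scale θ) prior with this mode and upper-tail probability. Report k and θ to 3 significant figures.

k ≈ 8.19, θ ≈ 37

Gamma(k,θ) with k>1 has mode (k−1)θ, so θ = 266/(k−1).
Need P(X < 602) = 0.99 with θ tied to k this way. Start at k = 2, θ = 266: P(X<602) ≈ 0.661.
Too low — raise k to concentrate. Iterating converges to k ≈ 8.19.
Then θ = 266/(8.19−1) ≈ 37.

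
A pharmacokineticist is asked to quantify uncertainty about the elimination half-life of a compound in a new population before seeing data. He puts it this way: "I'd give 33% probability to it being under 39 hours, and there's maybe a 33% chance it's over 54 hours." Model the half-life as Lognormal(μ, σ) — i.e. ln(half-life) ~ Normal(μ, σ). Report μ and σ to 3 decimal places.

μ ≈ 3.826, σ ≈ 0.370

If T ~ Lognormal(μ,σ) then ln T ~ Normal(μ,σ), so the p-quantile of ln T is μ + z_p·σ.
ln(39) = 3.664 and ln(54) = 3.989; z_{0.33} = -0.4399, z_{0.67} = 0.4399.
σ = (3.989 − 3.664)/(0.4399 − (-0.4399)) = 0.370.
μ = 3.664 − (-0.4399)·0.370 = 3.826.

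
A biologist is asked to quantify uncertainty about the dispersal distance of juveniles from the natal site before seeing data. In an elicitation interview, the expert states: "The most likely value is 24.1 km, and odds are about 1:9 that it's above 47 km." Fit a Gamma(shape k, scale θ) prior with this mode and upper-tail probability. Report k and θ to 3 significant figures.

k ≈ 5.29, θ ≈ 5.61

Gamma(k,θ) with k>1 has mode (k−1)θ, so θ = 24.1/(k−1).
Need P(X < 47) = 0.9 with θ tied to k this way. Start at k = 2, θ = 24.1: P(X<47) ≈ 0.580.
Too low — raise k to concentrate. Iterating converges to k ≈ 5.29.
Then θ = 24.1/(5.29−1) ≈ 5.61.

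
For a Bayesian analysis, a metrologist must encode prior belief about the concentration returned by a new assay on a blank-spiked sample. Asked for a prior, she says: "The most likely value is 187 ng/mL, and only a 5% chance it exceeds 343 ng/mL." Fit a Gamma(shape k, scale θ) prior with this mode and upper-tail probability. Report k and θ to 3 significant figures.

k ≈ 8.57, θ ≈ 24.7

Gamma(k,θ) with k>1 has mode (k−1)θ, so θ = 187/(k−1).
Need P(X < 343) = 0.95 with θ tied to k this way. Start at k = 2, θ = 187: P(X<343) ≈ 0.547.
Too low — raise k to concentrate. Iterating converges to k ≈ 8.57.
Then θ = 187/(8.57−1) ≈ 24.7.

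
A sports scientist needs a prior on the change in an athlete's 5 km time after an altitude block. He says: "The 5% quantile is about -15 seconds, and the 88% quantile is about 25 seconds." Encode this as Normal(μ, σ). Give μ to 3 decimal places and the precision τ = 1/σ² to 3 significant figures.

μ = 8.333, τ = 0.00497

The p-quantile of Normal(μ,σ) is μ + z_p·σ, with z_{0.05} = -1.645 and z_{0.88} = 1.175.
Eliminate σ: μ = (z₂·x₁ − z₁·x₂)/(z₂ − z₁) = (1.175·-15 − (-1.645)·25)/2.82 = 8.333.
Then σ = (x₂ − x₁)/(z₂ − z₁) = (25 − -15)/2.82 = 14.185.
Precision τ = 1/σ² = 1/14.19² = 0.00497.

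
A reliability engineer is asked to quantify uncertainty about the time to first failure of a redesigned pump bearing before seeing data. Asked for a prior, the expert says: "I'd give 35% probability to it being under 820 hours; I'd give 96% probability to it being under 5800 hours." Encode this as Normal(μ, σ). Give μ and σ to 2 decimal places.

μ = 1718.36, σ = 2331.45

The p-quantile of Normal(μ,σ) is μ + z_p·σ, with z_{0.35} = -0.3853 and z_{0.96} = 1.751.
Eliminate σ: μ = (z₂·x₁ − z₁·x₂)/(z₂ − z₁) = (1.751·820 − (-0.3853)·5800)/2.136 = 1718.36.
Then σ = (x₂ − x₁)/(z₂ − z₁) = (5800 − 820)/2.136 = 2331.45.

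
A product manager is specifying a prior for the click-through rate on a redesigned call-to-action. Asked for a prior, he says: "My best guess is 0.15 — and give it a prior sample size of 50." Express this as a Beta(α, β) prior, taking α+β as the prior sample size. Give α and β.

α = 7.5, β = 42.5

Under the effective-sample-size interpretation, Beta(α, β) has prior mean α/(α+β) and prior sample size α+β.
So α+β = 50 and α/(α+β) = 0.15, giving α = 0.15·50 = 7.5 and β = 50 − 7.5 = 42.5.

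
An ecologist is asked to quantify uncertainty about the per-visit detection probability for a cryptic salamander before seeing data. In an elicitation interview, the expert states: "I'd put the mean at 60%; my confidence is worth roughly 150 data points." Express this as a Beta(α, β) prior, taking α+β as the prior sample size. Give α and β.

Under the effective-sample-size interpretation, Beta(α, β) has prior mean α/(α+β) and prior sample size α+β.
So α+β = 150 and α/(α+β) = 0.6, giving α = 0.6·150 = 90 and β = 150 − 90 = 60.

α = 90, β = 60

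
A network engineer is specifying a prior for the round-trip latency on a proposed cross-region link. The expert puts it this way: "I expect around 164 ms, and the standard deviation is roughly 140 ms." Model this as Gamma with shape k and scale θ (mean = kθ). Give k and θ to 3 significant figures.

k ≈ 1.37, θ ≈ 120

For Gamma(k, scale θ): mean = kθ, variance = kθ², so CV = 1/√k.
CV = SD/mean = 140/164 = 0.8537, hence k = 1/CV² = 1.37.
Then θ = mean/k = 164/1.37 = 120.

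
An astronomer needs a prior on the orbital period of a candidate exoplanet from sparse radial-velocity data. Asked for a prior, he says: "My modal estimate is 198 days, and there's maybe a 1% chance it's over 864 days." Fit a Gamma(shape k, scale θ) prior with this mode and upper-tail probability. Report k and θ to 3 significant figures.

Gamma(k,θ) with k>1 has mode (k−1)θ, so θ = 198/(k−1).
Need P(X < 864) = 0.99 with θ tied to k this way. Start at k = 2, θ = 198: P(X<864) ≈ 0.932.
Too low — raise k to concentrate. Iterating converges to k ≈ 2.88.
Then θ = 198/(2.88−1) ≈ 105.

k ≈ 2.88, θ ≈ 105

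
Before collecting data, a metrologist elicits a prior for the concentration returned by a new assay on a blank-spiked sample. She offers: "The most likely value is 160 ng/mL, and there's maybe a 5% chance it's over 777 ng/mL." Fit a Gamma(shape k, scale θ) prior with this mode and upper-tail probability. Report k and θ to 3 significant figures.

Gamma(k,θ) with k>1 has mode (k−1)θ, so θ = 160/(k−1).
Need P(X < 777) = 0.95 with θ tied to k this way. Start at k = 2, θ = 160: P(X<777) ≈ 0.954.
Too high — lower k to spread out. Iterating converges to k ≈ 1.97.
Then θ = 160/(1.97−1) ≈ 166.

k ≈ 1.97, θ ≈ 166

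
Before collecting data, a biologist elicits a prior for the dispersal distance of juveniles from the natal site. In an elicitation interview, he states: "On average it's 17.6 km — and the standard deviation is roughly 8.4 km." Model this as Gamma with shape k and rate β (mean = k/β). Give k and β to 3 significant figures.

For Gamma(k, rate β): mean = k/β, variance = k/β², so CV = 1/√k.
CV = SD/mean = 8.4/17.6 = 0.4773, hence k = 1/CV² = 4.39.
Then β = k/mean = 4.39/17.6 = 0.249.

k ≈ 4.39, β ≈ 0.249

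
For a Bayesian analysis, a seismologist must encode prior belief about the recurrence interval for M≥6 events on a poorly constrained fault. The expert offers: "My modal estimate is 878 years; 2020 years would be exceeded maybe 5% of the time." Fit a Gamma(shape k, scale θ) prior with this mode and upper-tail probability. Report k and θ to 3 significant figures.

k ≈ 4.95, θ ≈ 222

Gamma(k,θ) with k>1 has mode (k−1)θ, so θ = 878/(k−1).
Need P(X < 2020) = 0.95 with θ tied to k this way. Start at k = 2, θ = 878: P(X<2020) ≈ 0.669.
Too low — raise k to concentrate. Iterating converges to k ≈ 4.95.
Then θ = 878/(4.95−1) ≈ 222.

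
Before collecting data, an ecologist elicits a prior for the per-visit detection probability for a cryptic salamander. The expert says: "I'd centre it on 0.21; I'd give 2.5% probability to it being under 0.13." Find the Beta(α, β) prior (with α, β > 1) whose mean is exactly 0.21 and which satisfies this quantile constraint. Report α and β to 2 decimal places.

With mean 0.21 fixed, write α = 0.21s, β = 0.79s where s = α+β.
Need P(θ < 0.13) = 0.025 under Beta(0.21s, 0.79s). Normal approximation: (q−m)/√(m(1−m)/s) ≈ z_{0.025} = -1.96, so s ≈ 0.21·0.79·(-1.96)²/(0.13−0.21)² = 99.6.
At s = 99.6: P(θ<0.13) ≈ 0.016. Adjusting to match 0.025 gives s ≈ 83.20.
So α = 0.21·83.20 ≈ 17.47, β = 0.79·83.20 ≈ 65.72.

α ≈ 17.47, β ≈ 65.72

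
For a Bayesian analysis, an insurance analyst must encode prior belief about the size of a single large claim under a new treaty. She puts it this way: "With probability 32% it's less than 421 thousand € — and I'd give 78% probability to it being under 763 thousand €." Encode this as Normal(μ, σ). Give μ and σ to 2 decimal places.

μ = 550.01, σ = 275.83

The p-quantile of Normal(μ,σ) is μ + z_p·σ, with z_{0.32} = -0.4677 and z_{0.78} = 0.7722.
Eliminate σ: μ = (z₂·x₁ − z₁·x₂)/(z₂ − z₁) = (0.7722·421 − (-0.4677)·763)/1.24 = 550.01.
Then σ = (x₂ − x₁)/(z₂ − z₁) = (763 − 421)/1.24 = 275.83.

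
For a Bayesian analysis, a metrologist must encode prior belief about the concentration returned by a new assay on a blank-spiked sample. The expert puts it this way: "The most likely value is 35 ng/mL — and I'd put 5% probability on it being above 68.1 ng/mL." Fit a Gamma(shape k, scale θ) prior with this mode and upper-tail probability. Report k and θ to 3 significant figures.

Gamma(k,θ) with k>1 has mode (k−1)θ, so θ = 35/(k−1).
Need P(X < 68.1) = 0.95 with θ tied to k this way. Start at k = 2, θ = 35: P(X<68.1) ≈ 0.579.
Too low — raise k to concentrate. Iterating converges to k ≈ 7.27.
Then θ = 35/(7.27−1) ≈ 5.59.

k ≈ 7.27, θ ≈ 5.59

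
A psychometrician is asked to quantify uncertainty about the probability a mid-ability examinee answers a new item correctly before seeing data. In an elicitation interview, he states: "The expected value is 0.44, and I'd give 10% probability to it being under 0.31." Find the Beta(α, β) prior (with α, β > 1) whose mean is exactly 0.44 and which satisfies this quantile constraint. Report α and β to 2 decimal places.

With mean 0.44 fixed, write α = 0.44s, β = 0.56s where s = α+β.
Need P(θ < 0.31) = 0.1 under Beta(0.44s, 0.56s). Normal approximation: (q−m)/√(m(1−m)/s) ≈ z_{0.1} = -1.28, so s ≈ 0.44·0.56·(-1.28)²/(0.31−0.44)² = 23.9.
At s = 23.9: P(θ<0.31) ≈ 0.096. Adjusting to match 0.1 gives s ≈ 23.16.
So α = 0.44·23.16 ≈ 10.19, β = 0.56·23.16 ≈ 12.97.

α ≈ 10.19, β ≈ 12.97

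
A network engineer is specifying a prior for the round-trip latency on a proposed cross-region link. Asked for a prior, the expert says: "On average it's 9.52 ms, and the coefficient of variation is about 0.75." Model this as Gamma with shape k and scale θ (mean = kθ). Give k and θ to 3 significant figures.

k ≈ 1.78, θ ≈ 5.36

For Gamma(k, scale θ): mean = kθ, variance = kθ², so CV = 1/√k.
CV = 0.75, hence k = 1/CV² = 1.78.
Then θ = mean/k = 9.52/1.78 = 5.36.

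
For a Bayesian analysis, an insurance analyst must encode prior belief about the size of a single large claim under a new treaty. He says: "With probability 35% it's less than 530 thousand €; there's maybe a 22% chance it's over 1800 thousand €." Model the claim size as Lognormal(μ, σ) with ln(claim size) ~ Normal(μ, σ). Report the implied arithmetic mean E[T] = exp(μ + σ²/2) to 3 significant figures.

E[T] ≈ 1390 thousand €

If T ~ Lognormal(μ,σ) then ln T ~ Normal(μ,σ), so the p-quantile of ln T is μ + z_p·σ.
ln(530) = 6.273 and ln(1800) = 7.496; z_{0.35} = -0.3853, z_{0.78} = 0.7722.
σ = (7.496 − 6.273)/(0.7722 − (-0.3853)) = 1.056.
μ = 6.273 − (-0.3853)·1.056 = 6.680.
E[T] = exp(μ + σ²/2) = exp(6.680 + 0.5579) = 1390 thousand €.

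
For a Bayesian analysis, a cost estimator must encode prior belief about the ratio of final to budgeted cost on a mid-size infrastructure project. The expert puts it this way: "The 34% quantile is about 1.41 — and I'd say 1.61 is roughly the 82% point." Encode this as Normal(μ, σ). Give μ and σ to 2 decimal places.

For Normal(μ,σ), the p-quantile is μ + z_p·σ. Here z_{0.34} = -0.4125, z_{0.82} = 0.9154.
So 1.41 = μ − 0.4125σ and 1.61 = μ + 0.9154σ.
Subtracting: σ = (1.61 − 1.41)/(0.9154 − (-0.4125)) = 0.15.
Then μ = 1.41 − (-0.4125)·0.15 = 1.47.

μ = 1.47, σ = 0.15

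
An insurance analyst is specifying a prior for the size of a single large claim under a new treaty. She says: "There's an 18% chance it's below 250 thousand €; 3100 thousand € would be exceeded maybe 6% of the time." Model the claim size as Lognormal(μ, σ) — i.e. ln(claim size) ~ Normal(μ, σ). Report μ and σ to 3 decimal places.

If T ~ Lognormal(μ,σ) then ln T ~ Normal(μ,σ), so the p-quantile of ln T is μ + z_p·σ.
ln(250) = 5.521 and ln(3100) = 8.039; z_{0.18} = -0.9154, z_{0.94} = 1.555.
σ = (8.039 − 5.521)/(1.555 − (-0.9154)) = 1.019.
μ = 5.521 − (-0.9154)·1.019 = 6.454.

μ ≈ 6.454, σ ≈ 1.019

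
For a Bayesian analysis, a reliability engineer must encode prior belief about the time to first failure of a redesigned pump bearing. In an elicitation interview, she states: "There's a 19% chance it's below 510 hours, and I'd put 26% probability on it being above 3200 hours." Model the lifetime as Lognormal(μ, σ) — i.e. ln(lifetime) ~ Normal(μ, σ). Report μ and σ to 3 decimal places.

If T ~ Lognormal(μ,σ) then ln T ~ Normal(μ,σ), so the p-quantile of ln T is μ + z_p·σ.
ln(510) = 6.234 and ln(3200) = 8.071; z_{0.19} = -0.8779, z_{0.74} = 0.6433.
σ = (8.071 − 6.234)/(0.6433 − (-0.8779)) = 1.207.
μ = 6.234 − (-0.8779)·1.207 = 7.294.

μ ≈ 7.294, σ ≈ 1.207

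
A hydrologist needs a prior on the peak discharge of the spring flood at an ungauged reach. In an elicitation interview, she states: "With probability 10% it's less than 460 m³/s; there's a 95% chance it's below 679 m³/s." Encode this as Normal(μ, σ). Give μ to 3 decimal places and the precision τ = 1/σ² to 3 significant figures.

For Normal(μ,σ), the p-quantile is μ + z_p·σ. Here z_{0.1} = -1.282, z_{0.95} = 1.645.
So 460 = μ − 1.282σ and 679 = μ + 1.645σ.
Subtracting: σ = (679 − 460)/(1.645 − (-1.282)) = 74.836.
Then μ = 460 − (-1.282)·74.836 = 555.906.
Precision τ = 1/σ² = 1/74.84² = 0.000179.

μ = 555.906, τ = 0.000179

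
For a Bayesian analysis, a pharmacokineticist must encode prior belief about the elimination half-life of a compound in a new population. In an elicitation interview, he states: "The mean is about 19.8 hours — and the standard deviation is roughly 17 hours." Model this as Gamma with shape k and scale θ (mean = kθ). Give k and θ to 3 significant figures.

For Gamma(k, scale θ): mean = kθ, variance = kθ², so CV = 1/√k.
CV = SD/mean = 17/19.8 = 0.8586, hence k = 1/CV² = 1.36.
Then θ = mean/k = 19.8/1.36 = 14.6.

k ≈ 1.36, θ ≈ 14.6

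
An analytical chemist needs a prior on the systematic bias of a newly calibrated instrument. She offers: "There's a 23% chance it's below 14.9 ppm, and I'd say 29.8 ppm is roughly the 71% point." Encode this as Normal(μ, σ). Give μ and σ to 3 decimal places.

μ = 23.419, σ = 11.530

For Normal(μ,σ), the p-quantile is μ + z_p·σ. Here z_{0.23} = -0.7388, z_{0.71} = 0.5534.
So 14.9 = μ − 0.7388σ and 29.8 = μ + 0.5534σ.
Subtracting: σ = (29.8 − 14.9)/(0.5534 − (-0.7388)) = 11.530.
Then μ = 14.9 − (-0.7388)·11.530 = 23.419.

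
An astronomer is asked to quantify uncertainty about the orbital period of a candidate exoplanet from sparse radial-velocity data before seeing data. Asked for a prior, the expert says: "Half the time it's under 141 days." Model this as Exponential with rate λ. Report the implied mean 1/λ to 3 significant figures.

mean ≈ 203 days

Exponential median = ln 2 / λ, so λ = ln 2 / 141.0 = 0.00492.
Mean = 1/λ = 203 days.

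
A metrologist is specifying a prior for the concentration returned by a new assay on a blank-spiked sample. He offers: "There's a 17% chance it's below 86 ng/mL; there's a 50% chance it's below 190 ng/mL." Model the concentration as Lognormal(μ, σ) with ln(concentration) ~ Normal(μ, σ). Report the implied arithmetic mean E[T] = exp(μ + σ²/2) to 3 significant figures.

E[T] ≈ 268 ng/mL

If T ~ Lognormal(μ,σ) then ln T ~ Normal(μ,σ), so the p-quantile of ln T is μ + z_p·σ.
ln(86) = 4.454 and ln(190) = 5.247; z_{0.17} = -0.9542, z_{0.5} = 0.
σ = (5.247 − 4.454)/(0 − (-0.9542)) = 0.831.
μ = 4.454 − (-0.9542)·0.831 = 5.247.
E[T] = exp(μ + σ²/2) = exp(5.247 + 0.3451) = 268 ng/mL.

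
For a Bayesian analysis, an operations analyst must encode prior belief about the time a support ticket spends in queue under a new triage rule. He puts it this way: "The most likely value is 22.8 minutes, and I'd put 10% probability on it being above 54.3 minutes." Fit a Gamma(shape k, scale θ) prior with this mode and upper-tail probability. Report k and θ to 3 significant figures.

Gamma(k,θ) with k>1 has mode (k−1)θ, so θ = 22.8/(k−1).
Need P(X < 54.3) = 0.9 with θ tied to k this way. Start at k = 2, θ = 22.8: P(X<54.3) ≈ 0.688.
Too low — raise k to concentrate. Iterating converges to k ≈ 3.55.
Then θ = 22.8/(3.55−1) ≈ 8.93.

k ≈ 3.55, θ ≈ 8.93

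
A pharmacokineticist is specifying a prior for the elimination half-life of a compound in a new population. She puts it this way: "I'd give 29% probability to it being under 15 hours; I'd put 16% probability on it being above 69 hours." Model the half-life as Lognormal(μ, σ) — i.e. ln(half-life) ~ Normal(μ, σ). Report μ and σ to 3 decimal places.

μ ≈ 3.254, σ ≈ 0.986

If T ~ Lognormal(μ,σ) then ln T ~ Normal(μ,σ), so the p-quantile of ln T is μ + z_p·σ.
ln(15) = 2.708 and ln(69) = 4.234; z_{0.29} = -0.5534, z_{0.84} = 0.9945.
σ = (4.234 − 2.708)/(0.9945 − (-0.5534)) = 0.986.
μ = 2.708 − (-0.5534)·0.986 = 3.254.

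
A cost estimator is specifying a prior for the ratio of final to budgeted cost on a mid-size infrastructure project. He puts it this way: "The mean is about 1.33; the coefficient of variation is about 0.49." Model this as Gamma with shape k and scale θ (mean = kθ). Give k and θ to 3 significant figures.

For Gamma(k, scale θ): mean = kθ, variance = kθ², so CV = 1/√k.
CV = 0.49, hence k = 1/CV² = 4.16.
Then θ = mean/k = 1.33/4.16 = 0.319.

k ≈ 4.16, θ ≈ 0.319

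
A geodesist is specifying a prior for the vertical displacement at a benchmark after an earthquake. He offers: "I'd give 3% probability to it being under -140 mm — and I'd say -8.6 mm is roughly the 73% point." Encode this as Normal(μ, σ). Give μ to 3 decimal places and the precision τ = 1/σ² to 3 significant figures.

For Normal(μ,σ), the p-quantile is μ + z_p·σ. Here z_{0.03} = -1.881, z_{0.73} = 0.6128.
So -140 = μ − 1.881σ and -8.6 = μ + 0.6128σ.
Subtracting: σ = (-8.6 − -140)/(0.6128 − (-1.881)) = 52.695.
Then μ = -140 − (-1.881)·52.695 = -40.892.
Precision τ = 1/σ² = 1/52.69² = 0.00036.

μ = -40.892, τ = 0.00036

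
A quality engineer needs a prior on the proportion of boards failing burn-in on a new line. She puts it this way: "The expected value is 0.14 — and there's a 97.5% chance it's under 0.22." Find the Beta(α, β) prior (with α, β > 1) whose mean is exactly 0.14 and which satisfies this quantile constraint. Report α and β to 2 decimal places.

With mean 0.14 fixed, write α = 0.14s, β = 0.86s where s = α+β.
Need P(θ < 0.22) = 0.975 under Beta(0.14s, 0.86s). Normal approximation: (q−m)/√(m(1−m)/s) ≈ z_{0.975} = 1.96, so s ≈ 0.14·0.86·(1.96)²/(0.22−0.14)² = 72.3.
At s = 72.3: P(θ<0.22) ≈ 0.964. Adjusting to match 0.975 gives s ≈ 86.65.
So α = 0.14·86.65 ≈ 12.13, β = 0.86·86.65 ≈ 74.52.

α ≈ 12.13, β ≈ 74.52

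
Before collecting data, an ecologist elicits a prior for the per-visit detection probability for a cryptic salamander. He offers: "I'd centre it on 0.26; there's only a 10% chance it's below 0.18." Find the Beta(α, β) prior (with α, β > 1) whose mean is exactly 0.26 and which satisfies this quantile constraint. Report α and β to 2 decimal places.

α ≈ 11.95, β ≈ 34.00

With mean 0.26 fixed, write α = 0.26s, β = 0.74s where s = α+β.
Need P(θ < 0.18) = 0.1 under Beta(0.26s, 0.74s). Normal approximation: (q−m)/√(m(1−m)/s) ≈ z_{0.1} = -1.28, so s ≈ 0.26·0.74·(-1.28)²/(0.18−0.26)² = 49.4.
At s = 49.4: P(θ<0.18) ≈ 0.091. Adjusting to match 0.1 gives s ≈ 45.95.
So α = 0.26·45.95 ≈ 11.95, β = 0.74·45.95 ≈ 34.00.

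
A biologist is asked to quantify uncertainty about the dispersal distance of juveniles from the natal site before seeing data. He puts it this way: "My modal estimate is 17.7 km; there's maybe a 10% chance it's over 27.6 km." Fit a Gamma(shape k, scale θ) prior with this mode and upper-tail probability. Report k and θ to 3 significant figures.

k ≈ 10.5, θ ≈ 1.87

Gamma(k,θ) with k>1 has mode (k−1)θ, so θ = 17.7/(k−1).
Need P(X < 27.6) = 0.9 with θ tied to k this way. Start at k = 2, θ = 17.7: P(X<27.6) ≈ 0.462.
Too low — raise k to concentrate. Iterating converges to k ≈ 10.5.
Then θ = 17.7/(10.5−1) ≈ 1.87.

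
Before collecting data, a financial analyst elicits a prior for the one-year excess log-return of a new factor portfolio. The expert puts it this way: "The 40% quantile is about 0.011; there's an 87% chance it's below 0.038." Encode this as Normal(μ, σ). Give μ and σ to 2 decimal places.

For Normal(μ,σ), the p-quantile is μ + z_p·σ. Here z_{0.4} = -0.2533, z_{0.87} = 1.126.
So 0.011 = μ − 0.2533σ and 0.038 = μ + 1.126σ.
Subtracting: σ = (0.038 − 0.011)/(1.126 − (-0.2533)) = 0.02.
Then μ = 0.011 − (-0.2533)·0.02 = 0.02.

μ = 0.02, σ = 0.02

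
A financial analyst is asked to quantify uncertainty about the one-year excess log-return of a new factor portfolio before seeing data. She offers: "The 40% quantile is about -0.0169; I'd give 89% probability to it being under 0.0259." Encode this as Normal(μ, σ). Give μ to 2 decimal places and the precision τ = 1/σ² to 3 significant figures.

μ = -0.01, τ = 1200

The p-quantile of Normal(μ,σ) is μ + z_p·σ, with z_{0.4} = -0.2533 and z_{0.89} = 1.227.
Eliminate σ: μ = (z₂·x₁ − z₁·x₂)/(z₂ − z₁) = (1.227·-0.0169 − (-0.2533)·0.0259)/1.48 = -0.01.
Then σ = (x₂ − x₁)/(z₂ − z₁) = (0.0259 − -0.0169)/1.48 = 0.03.
Precision τ = 1/σ² = 1/0.02892² = 1200.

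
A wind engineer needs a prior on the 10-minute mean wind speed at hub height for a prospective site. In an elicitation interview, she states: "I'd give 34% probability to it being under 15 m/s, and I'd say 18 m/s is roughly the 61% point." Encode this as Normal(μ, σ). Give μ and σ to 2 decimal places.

The p-quantile of Normal(μ,σ) is μ + z_p·σ, with z_{0.34} = -0.4125 and z_{0.61} = 0.2793.
Eliminate σ: μ = (z₂·x₁ − z₁·x₂)/(z₂ − z₁) = (0.2793·15 − (-0.4125)·18)/0.6918 = 16.79.
Then σ = (x₂ − x₁)/(z₂ − z₁) = (18 − 15)/0.6918 = 4.34.

μ = 16.79, σ = 4.34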